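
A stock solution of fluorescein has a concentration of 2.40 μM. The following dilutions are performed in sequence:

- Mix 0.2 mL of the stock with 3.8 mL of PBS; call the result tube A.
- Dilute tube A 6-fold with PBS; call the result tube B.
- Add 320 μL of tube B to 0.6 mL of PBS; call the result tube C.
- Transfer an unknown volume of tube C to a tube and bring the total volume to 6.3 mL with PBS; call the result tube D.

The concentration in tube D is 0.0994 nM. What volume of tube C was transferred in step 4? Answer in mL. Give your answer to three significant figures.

Step 1: 0.2 mL + 3.8 mL = 4 mL total → factor 4/0.2 = 20
Step 2: 6-fold → factor 6
Step 3: 320 μL + 0.6 mL = 920 μL total → factor 920/320 = 2.875
Step 4: v brought to 6.3 mL → factor = 6.3 mL/v
Product of known-step factors = 345
Overall factor = 2.40 μM / (0.0994 nM) = 24145
Step-4 factor = 24145 / 345 = 69.985
v = 6.3 mL / 69.985 = 0.0900 mL

0.0900 mL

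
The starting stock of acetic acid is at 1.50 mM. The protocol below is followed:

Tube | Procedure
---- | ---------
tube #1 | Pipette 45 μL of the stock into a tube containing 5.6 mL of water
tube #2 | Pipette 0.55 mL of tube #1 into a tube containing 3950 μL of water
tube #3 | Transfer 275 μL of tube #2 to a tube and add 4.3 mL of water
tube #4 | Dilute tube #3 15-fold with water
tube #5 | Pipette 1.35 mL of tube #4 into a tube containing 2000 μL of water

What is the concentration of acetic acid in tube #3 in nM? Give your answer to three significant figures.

Step 1: 45 μL + 5.6 mL = 5645 μL total → factor 5645/45 = 125.44
Step 2: 0.55 mL + 3950 μL = 4.5 mL total → factor 4.5/0.55 = 8.1818
Step 3: 275 μL + 4.3 mL = 4575 μL total → factor 4575/275 = 16.636
Dilution factor through tube #3 = 125.44 × 8.1818 × 16.636 = 17075
[tube #3] = 1.50 mM / 17075 = 8.785 × 10^-5 mM = 87.8 nM

87.8 nM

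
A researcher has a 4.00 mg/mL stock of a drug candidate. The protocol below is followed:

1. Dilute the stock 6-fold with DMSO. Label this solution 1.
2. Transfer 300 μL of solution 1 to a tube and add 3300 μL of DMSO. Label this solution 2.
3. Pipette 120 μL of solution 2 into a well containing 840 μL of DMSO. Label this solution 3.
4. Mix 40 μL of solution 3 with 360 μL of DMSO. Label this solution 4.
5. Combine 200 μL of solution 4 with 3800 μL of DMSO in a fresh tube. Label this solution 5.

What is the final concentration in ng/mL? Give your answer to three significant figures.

Step 1: 6-fold → factor 6
Step 2: 300 μL + 3300 μL = 3600 μL total → factor 3600/300 = 12
Step 3: 120 μL + 840 μL = 960 μL total → factor 960/120 = 8
Step 4: 40 μL + 360 μL = 400 μL total → factor 400/40 = 10
Step 5: 200 μL + 3800 μL = 4000 μL total → factor 4000/200 = 20
Overall dilution factor = 6 × 12 × 8 × 10 × 20 = 1.152 × 10^5
Final = 4.00 mg/mL / 1.152 × 10^5 = 3.472 × 10^-5 mg/mL = 34.7 ng/mL

34.7 ng/mL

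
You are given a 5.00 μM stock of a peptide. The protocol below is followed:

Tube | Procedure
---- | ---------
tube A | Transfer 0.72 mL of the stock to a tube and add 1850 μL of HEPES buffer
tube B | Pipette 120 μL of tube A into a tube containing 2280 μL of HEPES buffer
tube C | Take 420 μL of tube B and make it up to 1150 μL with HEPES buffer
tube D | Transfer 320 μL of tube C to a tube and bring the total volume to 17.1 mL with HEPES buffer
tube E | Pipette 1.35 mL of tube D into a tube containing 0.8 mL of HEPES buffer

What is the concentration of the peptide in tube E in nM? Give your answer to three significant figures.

Step 1: 0.72 mL + 1850 μL = 2.57 mL total → factor 2.57/0.72 = 3.5694
Step 2: 120 μL + 2280 μL = 2400 μL total → factor 2400/120 = 20
Step 3: 420 μL brought to 1150 μL → factor 1150/420 = 2.7381
Step 4: 320 μL brought to 17.1 mL → factor 17100/320 = 53.438
Step 5: 1.35 mL + 0.8 mL = 2.15 mL total → factor 2.15/1.35 = 1.5926
Overall dilution factor = 3.5694 × 20 × 2.7381 × 53.438 × 1.5926 = 16635
Final = 5.00 μM / 16635 = 0.0003006 μM = 0.301 nM

0.301 nM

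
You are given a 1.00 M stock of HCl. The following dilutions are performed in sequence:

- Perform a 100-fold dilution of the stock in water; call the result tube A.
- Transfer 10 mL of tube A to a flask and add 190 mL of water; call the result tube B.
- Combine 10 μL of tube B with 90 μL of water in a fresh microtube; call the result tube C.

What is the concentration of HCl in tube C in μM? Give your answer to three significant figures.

Step 1: 100-fold → factor 100
Step 2: 10 mL + 190 mL = 200 mL total → factor 200/10 = 20
Step 3: 10 μL + 90 μL = 100 μL total → factor 100/10 = 10
Overall dilution factor = 100 × 20 × 10 = 20000
Final = 1.00 M / 20000 = 5.000 × 10^-5 M = 50.0 μM

50.0 μM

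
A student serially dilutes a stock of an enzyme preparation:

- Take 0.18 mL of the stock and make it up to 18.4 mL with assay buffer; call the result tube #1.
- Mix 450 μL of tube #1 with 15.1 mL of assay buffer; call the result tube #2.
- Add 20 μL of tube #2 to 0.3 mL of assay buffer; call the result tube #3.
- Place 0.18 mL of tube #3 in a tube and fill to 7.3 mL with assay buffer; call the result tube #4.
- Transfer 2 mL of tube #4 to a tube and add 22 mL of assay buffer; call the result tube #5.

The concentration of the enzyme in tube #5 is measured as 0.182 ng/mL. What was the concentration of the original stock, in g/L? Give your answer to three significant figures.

Step 1: 0.18 mL brought to 18.4 mL → factor 18.4/0.18 = 102.22
Step 2: 450 μL + 15.1 mL = 15550 μL total → factor 15550/450 = 34.556
Step 3: 20 μL + 0.3 mL = 320 μL total → factor 320/20 = 16
Step 4: 0.18 mL brought to 7.3 mL → factor 7.3/0.18 = 40.556
Step 5: 2 mL + 22 mL = 24 mL total → factor 24/2 = 12
Overall dilution factor = 102.22 × 34.556 × 16 × 40.556 × 12 = 2.7505 × 10^7
Stock = 0.182 ng/mL × 2.7505 × 10^7 = 5.006 × 10^6 ng/mL = 5.01 g/L

5.01 g/L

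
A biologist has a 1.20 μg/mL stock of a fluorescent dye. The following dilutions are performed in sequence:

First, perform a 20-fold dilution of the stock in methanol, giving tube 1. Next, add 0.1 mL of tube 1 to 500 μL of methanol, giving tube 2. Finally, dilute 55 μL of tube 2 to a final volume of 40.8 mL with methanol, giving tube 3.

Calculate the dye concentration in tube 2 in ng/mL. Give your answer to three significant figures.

10.0 ng/mL

Step 1: 20-fold → factor 20
Step 2: 0.1 mL + 500 μL = 0.6 mL total → factor 0.6/0.1 = 6
Dilution factor through tube 2 = 20 × 6 = 120
[tube 2] = 1.20 μg/mL / 120 = 0.01000 μg/mL = 10.0 ng/mL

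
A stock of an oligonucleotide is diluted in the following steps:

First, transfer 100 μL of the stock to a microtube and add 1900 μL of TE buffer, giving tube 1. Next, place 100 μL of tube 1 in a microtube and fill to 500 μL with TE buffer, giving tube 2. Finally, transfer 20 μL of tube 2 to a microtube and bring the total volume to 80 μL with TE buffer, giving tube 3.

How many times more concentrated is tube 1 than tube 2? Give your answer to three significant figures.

Step 1: 100 μL + 1900 μL = 2000 μL total → factor 2000/100 = 20
Step 2: 100 μL brought to 500 μL → factor 500/100 = 5
Dilution factor to tube 1 = 20; to tube 2 = 100
[tube 1]/[tube 2] = (factor to tube 2)/(factor to tube 1) = 100/20 = 5.00

5.00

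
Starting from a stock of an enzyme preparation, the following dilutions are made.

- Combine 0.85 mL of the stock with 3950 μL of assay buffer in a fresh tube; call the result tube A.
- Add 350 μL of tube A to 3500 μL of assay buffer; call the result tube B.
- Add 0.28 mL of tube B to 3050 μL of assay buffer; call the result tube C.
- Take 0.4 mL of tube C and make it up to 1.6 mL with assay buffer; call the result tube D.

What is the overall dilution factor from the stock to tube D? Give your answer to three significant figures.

Step 1: 0.85 mL + 3950 μL = 4.8 mL total → factor 4.8/0.85 = 5.6471
Step 2: 350 μL + 3500 μL = 3850 μL total → factor 3850/350 = 11
Step 3: 0.28 mL + 3050 μL = 3.33 mL total → factor 3.33/0.28 = 11.893
Step 4: 0.4 mL brought to 1.6 mL → factor 1.6/0.4 = 4
Overall dilution factor = 5.6471 × 11 × 11.893 × 4 = 2955

2.96 × 10^3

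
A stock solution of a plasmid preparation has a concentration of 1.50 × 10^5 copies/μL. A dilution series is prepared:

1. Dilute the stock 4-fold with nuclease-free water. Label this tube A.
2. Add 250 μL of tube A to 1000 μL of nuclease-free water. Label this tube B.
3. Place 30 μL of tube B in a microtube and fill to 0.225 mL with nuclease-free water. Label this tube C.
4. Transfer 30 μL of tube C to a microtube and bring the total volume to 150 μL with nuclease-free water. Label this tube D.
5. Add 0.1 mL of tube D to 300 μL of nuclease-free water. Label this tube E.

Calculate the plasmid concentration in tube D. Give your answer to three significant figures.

200 copies/μL

Step 1: 4-fold → factor 4
Step 2: 250 μL + 1000 μL = 1250 μL total → factor 1250/250 = 5
Step 3: 30 μL brought to 0.225 mL → factor 225/30 = 7.5
Step 4: 30 μL brought to 150 μL → factor 150/30 = 5
Dilution factor through tube D = 4 × 5 × 7.5 × 5 = 750
[tube D] = 1.50 × 10^5 copies/μL / 750 = 200 copies/μL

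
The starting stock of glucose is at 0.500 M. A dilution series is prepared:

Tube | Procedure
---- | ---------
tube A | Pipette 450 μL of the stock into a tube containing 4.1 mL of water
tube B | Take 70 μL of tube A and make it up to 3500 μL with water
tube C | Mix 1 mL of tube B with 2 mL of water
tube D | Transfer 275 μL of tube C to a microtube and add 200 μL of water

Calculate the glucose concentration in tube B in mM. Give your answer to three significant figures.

Step 1: 450 μL + 4.1 mL = 4550 μL total → factor 4550/450 = 10.111
Step 2: 70 μL brought to 3500 μL → factor 3500/70 = 50
Dilution factor through tube B = 10.111 × 50 = 505.56
[tube B] = 0.500 M / 505.56 = 0.0009890 M = 0.989 mM

0.989 mM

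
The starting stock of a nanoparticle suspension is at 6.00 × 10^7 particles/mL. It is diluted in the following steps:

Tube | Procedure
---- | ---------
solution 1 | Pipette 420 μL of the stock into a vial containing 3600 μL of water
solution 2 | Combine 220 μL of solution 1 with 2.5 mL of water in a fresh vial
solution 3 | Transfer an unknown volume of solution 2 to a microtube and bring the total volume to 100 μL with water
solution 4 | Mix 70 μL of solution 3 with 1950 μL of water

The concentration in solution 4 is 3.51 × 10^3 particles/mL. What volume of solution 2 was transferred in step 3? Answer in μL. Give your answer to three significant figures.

Step 1: 420 μL + 3600 μL = 4020 μL total → factor 4020/420 = 9.5714
Step 2: 220 μL + 2.5 mL = 2720 μL total → factor 2720/220 = 12.364
Step 3: v brought to 100 μL → factor = 100 μL/v
Step 4: 70 μL + 1950 μL = 2020 μL total → factor 2020/70 = 28.857
Product of known-step factors = 3414.9
Overall factor = 6.00 × 10^7 particles/mL / (3.51 × 10^3 particles/mL) = 17094
Step-3 factor = 17094 / 3414.9 = 5.0057
v = 100 μL / 5.0057 = 20.0 μL

20.0 μL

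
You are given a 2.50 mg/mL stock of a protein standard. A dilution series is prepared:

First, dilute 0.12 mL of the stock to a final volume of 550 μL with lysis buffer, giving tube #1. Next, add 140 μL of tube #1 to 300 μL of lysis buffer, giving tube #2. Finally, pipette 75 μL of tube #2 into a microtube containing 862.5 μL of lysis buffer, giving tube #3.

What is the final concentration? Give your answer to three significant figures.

0.0139 mg/mL

Step 1: 0.12 mL brought to 550 μL → factor 0.55/0.12 = 4.5833
Step 2: 140 μL + 300 μL = 440 μL total → factor 440/140 = 3.1429
Step 3: 75 μL + 862.5 μL = 937.5 μL total → factor 937.5/75 = 12.5
Overall dilution factor = 4.5833 × 3.1429 × 12.5 = 180.06
Final = 2.50 mg/mL / 180.06 = 0.0139 mg/mL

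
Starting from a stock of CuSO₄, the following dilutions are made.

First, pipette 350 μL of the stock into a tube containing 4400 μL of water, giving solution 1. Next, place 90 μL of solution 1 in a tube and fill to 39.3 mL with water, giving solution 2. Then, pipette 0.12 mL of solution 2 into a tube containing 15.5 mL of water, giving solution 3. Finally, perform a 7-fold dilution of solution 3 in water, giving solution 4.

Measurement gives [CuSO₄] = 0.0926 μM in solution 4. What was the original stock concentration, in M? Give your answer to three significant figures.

Step 1: 350 μL + 4400 μL = 4750 μL total → factor 4750/350 = 13.571
Step 2: 90 μL brought to 39.3 mL → factor 39300/90 = 436.67
Step 3: 0.12 mL + 15.5 mL = 15.62 mL total → factor 15.62/0.12 = 130.17
Step 4: 7-fold → factor 7
Overall dilution factor = 13.571 × 436.67 × 130.17 × 7 = 5.3997 × 10^6
Stock = 0.0926 μM × 5.3997 × 10^6 = 5.000 × 10^5 μM = 0.500 M

0.500 M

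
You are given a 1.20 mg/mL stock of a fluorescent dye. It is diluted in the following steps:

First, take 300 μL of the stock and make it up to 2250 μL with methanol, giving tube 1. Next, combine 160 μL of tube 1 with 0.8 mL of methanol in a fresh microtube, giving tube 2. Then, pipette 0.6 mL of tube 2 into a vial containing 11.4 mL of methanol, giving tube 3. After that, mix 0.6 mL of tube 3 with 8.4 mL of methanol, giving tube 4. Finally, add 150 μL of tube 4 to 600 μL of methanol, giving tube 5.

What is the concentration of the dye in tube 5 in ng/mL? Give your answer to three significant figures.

Step 1: 300 μL brought to 2250 μL → factor 2250/300 = 7.5
Step 2: 160 μL + 0.8 mL = 960 μL total → factor 960/160 = 6
Step 3: 0.6 mL + 11.4 mL = 12 mL total → factor 12/0.6 = 20
Step 4: 0.6 mL + 8.4 mL = 9 mL total → factor 9/0.6 = 15
Step 5: 150 μL + 600 μL = 750 μL total → factor 750/150 = 5
Overall dilution factor = 7.5 × 6 × 20 × 15 × 5 = 67500
Final = 1.20 mg/mL / 67500 = 1.778 × 10^-5 mg/mL = 17.8 ng/mL

17.8 ng/mL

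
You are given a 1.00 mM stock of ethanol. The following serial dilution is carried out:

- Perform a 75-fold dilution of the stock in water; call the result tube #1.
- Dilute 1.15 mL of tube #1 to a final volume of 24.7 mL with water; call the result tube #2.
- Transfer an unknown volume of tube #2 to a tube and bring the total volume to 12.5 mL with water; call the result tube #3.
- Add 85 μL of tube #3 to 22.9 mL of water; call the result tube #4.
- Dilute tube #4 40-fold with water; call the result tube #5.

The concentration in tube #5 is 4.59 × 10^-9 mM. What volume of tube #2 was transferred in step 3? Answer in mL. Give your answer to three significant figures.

1.00 mL

Step 1: 75-fold → factor 75
Step 2: 1.15 mL brought to 24.7 mL → factor 24.7/1.15 = 21.478
Step 3: v brought to 12.5 mL → factor = 12.5 mL/v
Step 4: 85 μL + 22.9 mL = 22985 μL total → factor 22985/85 = 270.41
Step 5: 40-fold → factor 40
Product of known-step factors = 1.7424 × 10^7
Overall factor = 1.00 mM / (4.59 × 10^-9 mM) = 2.1786 × 10^8
Step-3 factor = 2.1786 × 10^8 / 1.7424 × 10^7 = 12.504
v = 12.5 mL / 12.504 = 1.00 mL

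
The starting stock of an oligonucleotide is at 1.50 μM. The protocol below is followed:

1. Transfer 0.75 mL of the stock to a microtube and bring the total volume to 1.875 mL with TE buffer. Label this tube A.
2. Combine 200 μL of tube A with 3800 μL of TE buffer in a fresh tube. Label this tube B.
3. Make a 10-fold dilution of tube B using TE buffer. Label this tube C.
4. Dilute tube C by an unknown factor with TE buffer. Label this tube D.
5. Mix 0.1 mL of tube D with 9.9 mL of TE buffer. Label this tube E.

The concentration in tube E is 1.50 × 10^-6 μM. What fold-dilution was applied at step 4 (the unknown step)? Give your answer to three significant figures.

Step 1: 0.75 mL brought to 1.875 mL → factor 1.875/0.75 = 2.5
Step 2: 200 μL + 3800 μL = 4000 μL total → factor 4000/200 = 20
Step 3: 10-fold → factor 10
Step 4: unknown factor x
Step 5: 0.1 mL + 9.9 mL = 10 mL total → factor 10/0.1 = 100
Product of known-step factors = 50000
Overall factor = 1.50 μM / (1.50 × 10^-6 μM) = 1 × 10^6
x = 1 × 10^6 / 50000 = 20.0

20.0-fold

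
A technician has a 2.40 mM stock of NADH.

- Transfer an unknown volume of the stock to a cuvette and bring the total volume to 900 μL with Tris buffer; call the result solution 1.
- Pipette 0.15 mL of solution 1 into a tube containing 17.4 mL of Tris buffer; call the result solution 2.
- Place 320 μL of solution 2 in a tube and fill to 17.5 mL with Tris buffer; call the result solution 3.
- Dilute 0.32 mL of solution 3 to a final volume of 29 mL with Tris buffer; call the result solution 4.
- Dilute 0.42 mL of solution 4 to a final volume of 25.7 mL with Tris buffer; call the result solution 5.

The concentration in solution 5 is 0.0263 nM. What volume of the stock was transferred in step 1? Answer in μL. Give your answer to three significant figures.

350 μL

Step 1: v brought to 900 μL → factor = 900 μL/v
Step 2: 0.15 mL + 17.4 mL = 17.55 mL total → factor 17.55/0.15 = 117
Step 3: 320 μL brought to 17.5 mL → factor 17500/320 = 54.688
Step 4: 0.32 mL brought to 29 mL → factor 29/0.32 = 90.625
Step 5: 0.42 mL brought to 25.7 mL → factor 25.7/0.42 = 61.19
Product of known-step factors = 3.5482 × 10^7
Overall factor = 2.40 mM / (0.0263 nM) = 9.1255 × 10^7
Step-1 factor = 9.1255 × 10^7 / 3.5482 × 10^7 = 2.5719
v = 900 μL / 2.5719 = 350 μL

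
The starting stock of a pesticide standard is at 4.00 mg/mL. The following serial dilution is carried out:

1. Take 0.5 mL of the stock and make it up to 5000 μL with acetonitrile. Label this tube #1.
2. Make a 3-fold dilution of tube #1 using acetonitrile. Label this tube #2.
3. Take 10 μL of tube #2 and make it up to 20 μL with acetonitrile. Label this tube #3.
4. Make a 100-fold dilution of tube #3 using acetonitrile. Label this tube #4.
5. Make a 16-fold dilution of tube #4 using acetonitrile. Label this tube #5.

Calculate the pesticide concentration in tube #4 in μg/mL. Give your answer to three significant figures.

0.667 μg/mL

Step 1: 0.5 mL brought to 5000 μL → factor 5/0.5 = 10
Step 2: 3-fold → factor 3
Step 3: 10 μL brought to 20 μL → factor 20/10 = 2
Step 4: 100-fold → factor 100
Dilution factor through tube #4 = 10 × 3 × 2 × 100 = 6000
[tube #4] = 4.00 mg/mL / 6000 = 0.0006667 mg/mL = 0.667 μg/mL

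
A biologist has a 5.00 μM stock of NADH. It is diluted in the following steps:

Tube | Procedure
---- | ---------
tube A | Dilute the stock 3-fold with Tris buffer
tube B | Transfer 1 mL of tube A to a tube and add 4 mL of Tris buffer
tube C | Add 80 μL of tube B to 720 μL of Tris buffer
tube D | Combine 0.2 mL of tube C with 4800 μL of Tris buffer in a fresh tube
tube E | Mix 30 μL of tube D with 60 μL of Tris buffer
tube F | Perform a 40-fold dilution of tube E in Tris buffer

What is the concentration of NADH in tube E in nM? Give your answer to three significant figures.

Step 1: 3-fold → factor 3
Step 2: 1 mL + 4 mL = 5 mL total → factor 5/1 = 5
Step 3: 80 μL + 720 μL = 800 μL total → factor 800/80 = 10
Step 4: 0.2 mL + 4800 μL = 5 mL total → factor 5/0.2 = 25
Step 5: 30 μL + 60 μL = 90 μL total → factor 90/30 = 3
Dilution factor through tube E = 3 × 5 × 10 × 25 × 3 = 11250
[tube E] = 5.00 μM / 11250 = 0.0004444 μM = 0.444 nM

0.444 nM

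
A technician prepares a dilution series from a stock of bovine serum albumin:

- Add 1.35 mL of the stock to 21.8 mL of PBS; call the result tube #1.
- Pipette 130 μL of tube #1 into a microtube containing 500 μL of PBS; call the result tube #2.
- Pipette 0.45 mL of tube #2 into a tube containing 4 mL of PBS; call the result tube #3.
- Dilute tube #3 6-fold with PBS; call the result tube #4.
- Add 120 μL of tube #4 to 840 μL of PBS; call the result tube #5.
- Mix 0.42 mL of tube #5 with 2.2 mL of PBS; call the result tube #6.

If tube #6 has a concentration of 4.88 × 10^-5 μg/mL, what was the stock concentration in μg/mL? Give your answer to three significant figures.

Step 1: 1.35 mL + 21.8 mL = 23.15 mL total → factor 23.15/1.35 = 17.148
Step 2: 130 μL + 500 μL = 630 μL total → factor 630/130 = 4.8462
Step 3: 0.45 mL + 4 mL = 4.45 mL total → factor 4.45/0.45 = 9.8889
Step 4: 6-fold → factor 6
Step 5: 120 μL + 840 μL = 960 μL total → factor 960/120 = 8
Step 6: 0.42 mL + 2.2 mL = 2.62 mL total → factor 2.62/0.42 = 6.2381
Overall dilution factor = 17.148 × 4.8462 × 9.8889 × 6 × 8 × 6.2381 = 2.4607 × 10^5
Stock = 4.88 × 10^-5 μg/mL × 2.4607 × 10^5 = 12.0 μg/mL

12.0 μg/mL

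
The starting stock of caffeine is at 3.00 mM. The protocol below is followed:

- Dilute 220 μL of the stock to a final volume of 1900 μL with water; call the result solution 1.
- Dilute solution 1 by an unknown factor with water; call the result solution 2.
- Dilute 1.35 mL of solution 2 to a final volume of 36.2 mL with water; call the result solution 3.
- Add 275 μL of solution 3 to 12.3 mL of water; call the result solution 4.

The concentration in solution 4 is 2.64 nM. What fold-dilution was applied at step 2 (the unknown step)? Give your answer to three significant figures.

Step 1: 220 μL brought to 1900 μL → factor 1900/220 = 8.6364
Step 2: unknown factor x
Step 3: 1.35 mL brought to 36.2 mL → factor 36.2/1.35 = 26.815
Step 4: 275 μL + 12.3 mL = 12575 μL total → factor 12575/275 = 45.727
Product of known-step factors = 10590
Overall factor = 3.00 mM / (2.64 nM) = 1.1364 × 10^6
x = 1.1364 × 10^6 / 10590 = 107

107-fold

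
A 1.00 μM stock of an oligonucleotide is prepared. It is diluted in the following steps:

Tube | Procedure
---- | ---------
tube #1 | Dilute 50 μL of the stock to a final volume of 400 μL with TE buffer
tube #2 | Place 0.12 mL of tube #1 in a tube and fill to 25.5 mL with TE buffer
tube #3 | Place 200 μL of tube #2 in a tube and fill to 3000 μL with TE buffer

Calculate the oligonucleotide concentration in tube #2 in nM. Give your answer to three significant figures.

0.588 nM

Step 1: 50 μL brought to 400 μL → factor 400/50 = 8
Step 2: 0.12 mL brought to 25.5 mL → factor 25.5/0.12 = 212.5
Dilution factor through tube #2 = 8 × 212.5 = 1700
[tube #2] = 1.00 μM / 1700 = 0.0005882 μM = 0.588 nM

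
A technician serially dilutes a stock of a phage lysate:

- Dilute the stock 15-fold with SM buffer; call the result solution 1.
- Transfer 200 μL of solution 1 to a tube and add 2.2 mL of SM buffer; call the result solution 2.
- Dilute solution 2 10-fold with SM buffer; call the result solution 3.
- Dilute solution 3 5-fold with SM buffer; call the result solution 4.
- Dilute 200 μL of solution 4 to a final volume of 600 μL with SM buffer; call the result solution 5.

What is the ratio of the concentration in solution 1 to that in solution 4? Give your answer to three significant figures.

Step 1: 15-fold → factor 15
Step 2: 200 μL + 2.2 mL = 2400 μL total → factor 2400/200 = 12
Step 3: 10-fold → factor 10
Step 4: 5-fold → factor 5
Dilution factor to solution 1 = 15; to solution 4 = 9000
[solution 1]/[solution 4] = (factor to solution 4)/(factor to solution 1) = 9000/15 = 600

600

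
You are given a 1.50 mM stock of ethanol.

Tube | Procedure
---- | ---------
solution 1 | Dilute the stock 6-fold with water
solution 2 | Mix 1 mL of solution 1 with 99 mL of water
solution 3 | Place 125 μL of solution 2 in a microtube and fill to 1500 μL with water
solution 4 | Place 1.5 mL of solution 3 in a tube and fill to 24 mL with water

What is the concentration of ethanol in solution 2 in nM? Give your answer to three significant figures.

Step 1: 6-fold → factor 6
Step 2: 1 mL + 99 mL = 100 mL total → factor 100/1 = 100
Dilution factor through solution 2 = 6 × 100 = 600
[solution 2] = 1.50 mM / 600 = 0.002500 mM = 2.50 × 10^3 nM

2.50 × 10^3 nM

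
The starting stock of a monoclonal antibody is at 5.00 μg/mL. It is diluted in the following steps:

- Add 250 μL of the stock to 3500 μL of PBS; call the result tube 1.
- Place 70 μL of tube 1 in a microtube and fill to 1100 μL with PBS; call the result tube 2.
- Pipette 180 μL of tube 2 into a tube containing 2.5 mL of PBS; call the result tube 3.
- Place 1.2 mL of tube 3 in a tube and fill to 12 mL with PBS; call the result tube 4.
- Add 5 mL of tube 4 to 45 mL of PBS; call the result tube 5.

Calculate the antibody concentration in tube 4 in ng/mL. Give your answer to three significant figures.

Step 1: 250 μL + 3500 μL = 3750 μL total → factor 3750/250 = 15
Step 2: 70 μL brought to 1100 μL → factor 1100/70 = 15.714
Step 3: 180 μL + 2.5 mL = 2680 μL total → factor 2680/180 = 14.889
Step 4: 1.2 mL brought to 12 mL → factor 12/1.2 = 10
Dilution factor through tube 4 = 15 × 15.714 × 14.889 × 10 = 35095
[tube 4] = 5.00 μg/mL / 35095 = 0.0001425 μg/mL = 0.142 ng/mL

0.142 ng/mL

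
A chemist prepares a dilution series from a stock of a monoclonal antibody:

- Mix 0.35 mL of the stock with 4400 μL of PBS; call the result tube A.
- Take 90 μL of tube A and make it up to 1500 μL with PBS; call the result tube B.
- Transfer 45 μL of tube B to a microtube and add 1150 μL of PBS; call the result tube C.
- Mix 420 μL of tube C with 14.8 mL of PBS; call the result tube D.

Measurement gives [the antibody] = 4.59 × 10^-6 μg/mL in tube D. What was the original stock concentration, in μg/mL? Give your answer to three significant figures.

0.999 μg/mL

Step 1: 0.35 mL + 4400 μL = 4.75 mL total → factor 4.75/0.35 = 13.571
Step 2: 90 μL brought to 1500 μL → factor 1500/90 = 16.667
Step 3: 45 μL + 1150 μL = 1195 μL total → factor 1195/45 = 26.556
Step 4: 420 μL + 14.8 mL = 15220 μL total → factor 15220/420 = 36.238
Overall dilution factor = 13.571 × 16.667 × 26.556 × 36.238 = 2.1767 × 10^5
Stock = 4.59 × 10^-6 μg/mL × 2.1767 × 10^5 = 0.999 μg/mL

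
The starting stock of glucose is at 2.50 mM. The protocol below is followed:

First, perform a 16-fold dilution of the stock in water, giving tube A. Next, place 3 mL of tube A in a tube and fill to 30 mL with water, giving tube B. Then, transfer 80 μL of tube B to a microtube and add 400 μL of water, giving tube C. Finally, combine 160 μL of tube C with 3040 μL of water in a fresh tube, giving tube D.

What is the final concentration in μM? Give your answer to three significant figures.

Step 1: 16-fold → factor 16
Step 2: 3 mL brought to 30 mL → factor 30/3 = 10
Step 3: 80 μL + 400 μL = 480 μL total → factor 480/80 = 6
Step 4: 160 μL + 3040 μL = 3200 μL total → factor 3200/160 = 20
Overall dilution factor = 16 × 10 × 6 × 20 = 19200
Final = 2.50 mM / 19200 = 0.0001302 mM = 0.130 μM

0.130 μM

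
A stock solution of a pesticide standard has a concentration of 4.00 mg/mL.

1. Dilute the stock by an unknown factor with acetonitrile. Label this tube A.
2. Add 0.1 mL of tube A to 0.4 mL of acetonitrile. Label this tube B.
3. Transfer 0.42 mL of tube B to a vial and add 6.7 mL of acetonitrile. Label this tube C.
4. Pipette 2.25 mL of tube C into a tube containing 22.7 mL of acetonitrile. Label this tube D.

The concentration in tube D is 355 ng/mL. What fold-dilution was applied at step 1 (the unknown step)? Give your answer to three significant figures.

Step 1: unknown factor x
Step 2: 0.1 mL + 0.4 mL = 0.5 mL total → factor 0.5/0.1 = 5
Step 3: 0.42 mL + 6.7 mL = 7.12 mL total → factor 7.12/0.42 = 16.952
Step 4: 2.25 mL + 22.7 mL = 24.95 mL total → factor 24.95/2.25 = 11.089
Product of known-step factors = 939.92
Overall factor = 4.00 mg/mL / (355 ng/mL) = 11268
x = 11268 / 939.92 = 12.0

12.0-fold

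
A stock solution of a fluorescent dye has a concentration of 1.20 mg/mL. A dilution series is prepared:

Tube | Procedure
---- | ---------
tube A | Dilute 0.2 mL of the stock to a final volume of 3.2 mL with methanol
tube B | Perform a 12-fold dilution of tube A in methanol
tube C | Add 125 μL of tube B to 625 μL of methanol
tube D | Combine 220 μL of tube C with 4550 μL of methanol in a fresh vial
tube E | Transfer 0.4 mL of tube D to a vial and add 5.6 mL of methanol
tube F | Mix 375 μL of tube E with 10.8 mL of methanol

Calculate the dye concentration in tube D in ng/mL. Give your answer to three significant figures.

48.0 ng/mL

Step 1: 0.2 mL brought to 3.2 mL → factor 3.2/0.2 = 16
Step 2: 12-fold → factor 12
Step 3: 125 μL + 625 μL = 750 μL total → factor 750/125 = 6
Step 4: 220 μL + 4550 μL = 4770 μL total → factor 4770/220 = 21.682
Dilution factor through tube D = 16 × 12 × 6 × 21.682 = 24977
[tube D] = 1.20 mg/mL / 24977 = 4.804 × 10^-5 mg/mL = 48.0 ng/mL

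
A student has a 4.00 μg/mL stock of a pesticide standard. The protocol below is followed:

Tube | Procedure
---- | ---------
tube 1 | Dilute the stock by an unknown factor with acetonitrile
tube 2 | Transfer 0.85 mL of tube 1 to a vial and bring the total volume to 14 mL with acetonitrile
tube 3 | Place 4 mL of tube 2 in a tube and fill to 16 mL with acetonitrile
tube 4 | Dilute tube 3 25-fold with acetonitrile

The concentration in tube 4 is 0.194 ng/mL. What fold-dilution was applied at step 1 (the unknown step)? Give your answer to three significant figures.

Step 1: unknown factor x
Step 2: 0.85 mL brought to 14 mL → factor 14/0.85 = 16.471
Step 3: 4 mL brought to 16 mL → factor 16/4 = 4
Step 4: 25-fold → factor 25
Product of known-step factors = 1647.1
Overall factor = 4.00 μg/mL / (0.194 ng/mL) = 20619
x = 20619 / 1647.1 = 12.5

12.5-fold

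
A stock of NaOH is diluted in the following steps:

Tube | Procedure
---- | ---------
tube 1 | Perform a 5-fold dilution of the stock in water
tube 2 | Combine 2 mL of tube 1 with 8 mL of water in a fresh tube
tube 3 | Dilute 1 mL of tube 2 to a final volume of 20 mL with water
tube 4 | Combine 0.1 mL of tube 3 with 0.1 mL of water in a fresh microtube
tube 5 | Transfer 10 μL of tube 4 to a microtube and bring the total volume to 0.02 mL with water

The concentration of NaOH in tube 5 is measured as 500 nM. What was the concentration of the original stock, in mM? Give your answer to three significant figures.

1.00 mM

Step 1: 5-fold → factor 5
Step 2: 2 mL + 8 mL = 10 mL total → factor 10/2 = 5
Step 3: 1 mL brought to 20 mL → factor 20/1 = 20
Step 4: 0.1 mL + 0.1 mL = 0.2 mL total → factor 0.2/0.1 = 2
Step 5: 10 μL brought to 0.02 mL → factor 20/10 = 2
Overall dilution factor = 5 × 5 × 20 × 2 × 2 = 2000
Stock = 500 nM × 2000 = 1.000 × 10^6 nM = 1.00 mM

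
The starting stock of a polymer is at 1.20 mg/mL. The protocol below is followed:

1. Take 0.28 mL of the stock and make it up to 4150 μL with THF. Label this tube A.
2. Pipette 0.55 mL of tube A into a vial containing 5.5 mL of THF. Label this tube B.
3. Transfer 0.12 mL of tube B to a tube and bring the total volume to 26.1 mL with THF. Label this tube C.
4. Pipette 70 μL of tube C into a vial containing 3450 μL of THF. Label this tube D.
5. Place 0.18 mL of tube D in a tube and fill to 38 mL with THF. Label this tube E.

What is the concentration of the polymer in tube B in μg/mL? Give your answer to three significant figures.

7.36 μg/mL

Step 1: 0.28 mL brought to 4150 μL → factor 4.15/0.28 = 14.821
Step 2: 0.55 mL + 5.5 mL = 6.05 mL total → factor 6.05/0.55 = 11
Dilution factor through tube B = 14.821 × 11 = 163.04
[tube B] = 1.20 mg/mL / 163.04 = 0.007360 mg/mL = 7.36 μg/mL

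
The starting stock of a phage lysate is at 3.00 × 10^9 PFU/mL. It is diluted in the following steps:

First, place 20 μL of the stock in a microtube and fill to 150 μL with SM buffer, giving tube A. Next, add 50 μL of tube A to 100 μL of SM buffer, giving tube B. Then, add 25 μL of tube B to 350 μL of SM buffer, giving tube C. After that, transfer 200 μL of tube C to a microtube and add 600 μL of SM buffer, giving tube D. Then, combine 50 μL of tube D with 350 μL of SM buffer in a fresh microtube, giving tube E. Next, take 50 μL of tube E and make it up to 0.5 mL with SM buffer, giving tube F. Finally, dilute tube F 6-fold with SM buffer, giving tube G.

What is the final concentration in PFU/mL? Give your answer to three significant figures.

4.63 × 10^3 PFU/mL

Step 1: 20 μL brought to 150 μL → factor 150/20 = 7.5
Step 2: 50 μL + 100 μL = 150 μL total → factor 150/50 = 3
Step 3: 25 μL + 350 μL = 375 μL total → factor 375/25 = 15
Step 4: 200 μL + 600 μL = 800 μL total → factor 800/200 = 4
Step 5: 50 μL + 350 μL = 400 μL total → factor 400/50 = 8
Step 6: 50 μL brought to 0.5 mL → factor 500/50 = 10
Step 7: 6-fold → factor 6
Overall dilution factor = 7.5 × 3 × 15 × 4 × 8 × 10 × 6 = 6.48 × 10^5
Final = 3.00 × 10^9 PFU/mL / 6.48 × 10^5 = 4.63 × 10^3 PFU/mL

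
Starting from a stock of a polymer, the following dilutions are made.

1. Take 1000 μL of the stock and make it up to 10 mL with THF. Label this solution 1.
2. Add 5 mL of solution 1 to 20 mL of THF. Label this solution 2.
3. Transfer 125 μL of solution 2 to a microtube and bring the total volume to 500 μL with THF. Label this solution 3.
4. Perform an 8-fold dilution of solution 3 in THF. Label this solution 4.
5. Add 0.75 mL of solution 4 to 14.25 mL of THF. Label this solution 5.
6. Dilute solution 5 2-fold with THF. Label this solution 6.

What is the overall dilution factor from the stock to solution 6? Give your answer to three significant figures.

6.40 × 10^4

Step 1: 1000 μL brought to 10 mL → factor 10000/1000 = 10
Step 2: 5 mL + 20 mL = 25 mL total → factor 25/5 = 5
Step 3: 125 μL brought to 500 μL → factor 500/125 = 4
Step 4: 8-fold → factor 8
Step 5: 0.75 mL + 14.25 mL = 15 mL total → factor 15/0.75 = 20
Step 6: 2-fold → factor 2
Overall dilution factor = 10 × 5 × 4 × 8 × 20 × 2 = 64000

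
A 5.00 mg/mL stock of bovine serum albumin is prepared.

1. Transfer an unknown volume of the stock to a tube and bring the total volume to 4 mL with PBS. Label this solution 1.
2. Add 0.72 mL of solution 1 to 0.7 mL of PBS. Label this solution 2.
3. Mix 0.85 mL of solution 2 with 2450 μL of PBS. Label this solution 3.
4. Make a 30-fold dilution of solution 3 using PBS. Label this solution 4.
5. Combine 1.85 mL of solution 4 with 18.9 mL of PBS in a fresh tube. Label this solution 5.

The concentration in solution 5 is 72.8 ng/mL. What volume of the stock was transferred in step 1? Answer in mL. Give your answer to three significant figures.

0.150 mL

Step 1: v brought to 4 mL → factor = 4 mL/v
Step 2: 0.72 mL + 0.7 mL = 1.42 mL total → factor 1.42/0.72 = 1.9722
Step 3: 0.85 mL + 2450 μL = 3.3 mL total → factor 3.3/0.85 = 3.8824
Step 4: 30-fold → factor 30
Step 5: 1.85 mL + 18.9 mL = 20.75 mL total → factor 20.75/1.85 = 11.216
Product of known-step factors = 2576.4
Overall factor = 5.00 mg/mL / (72.8 ng/mL) = 68681
Step-1 factor = 68681 / 2576.4 = 26.658
v = 4 mL / 26.658 = 0.150 mL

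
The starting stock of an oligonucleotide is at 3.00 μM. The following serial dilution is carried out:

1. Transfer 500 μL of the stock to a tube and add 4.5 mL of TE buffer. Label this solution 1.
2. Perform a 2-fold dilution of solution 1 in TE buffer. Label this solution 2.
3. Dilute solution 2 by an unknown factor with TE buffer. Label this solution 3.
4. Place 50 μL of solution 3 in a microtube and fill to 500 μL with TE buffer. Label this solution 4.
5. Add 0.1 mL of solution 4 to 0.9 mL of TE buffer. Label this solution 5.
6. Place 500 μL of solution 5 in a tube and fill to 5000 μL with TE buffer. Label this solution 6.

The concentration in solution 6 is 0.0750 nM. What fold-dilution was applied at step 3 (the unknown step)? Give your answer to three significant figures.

Step 1: 500 μL + 4.5 mL = 5000 μL total → factor 5000/500 = 10
Step 2: 2-fold → factor 2
Step 3: unknown factor x
Step 4: 50 μL brought to 500 μL → factor 500/50 = 10
Step 5: 0.1 mL + 0.9 mL = 1 mL total → factor 1/0.1 = 10
Step 6: 500 μL brought to 5000 μL → factor 5000/500 = 10
Product of known-step factors = 20000
Overall factor = 3.00 μM / (0.0750 nM) = 40000
x = 40000 / 20000 = 2.00

2.00-fold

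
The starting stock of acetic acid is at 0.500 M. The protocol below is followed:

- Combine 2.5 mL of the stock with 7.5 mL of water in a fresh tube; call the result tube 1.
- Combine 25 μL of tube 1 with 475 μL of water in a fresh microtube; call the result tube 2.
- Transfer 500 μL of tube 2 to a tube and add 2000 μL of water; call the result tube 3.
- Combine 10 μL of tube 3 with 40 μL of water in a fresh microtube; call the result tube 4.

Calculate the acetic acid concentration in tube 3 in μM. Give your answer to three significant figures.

1.25 × 10^3 μM

Step 1: 2.5 mL + 7.5 mL = 10 mL total → factor 10/2.5 = 4
Step 2: 25 μL + 475 μL = 500 μL total → factor 500/25 = 20
Step 3: 500 μL + 2000 μL = 2500 μL total → factor 2500/500 = 5
Dilution factor through tube 3 = 4 × 20 × 5 = 400
[tube 3] = 0.500 M / 400 = 0.001250 M = 1.25 × 10^3 μM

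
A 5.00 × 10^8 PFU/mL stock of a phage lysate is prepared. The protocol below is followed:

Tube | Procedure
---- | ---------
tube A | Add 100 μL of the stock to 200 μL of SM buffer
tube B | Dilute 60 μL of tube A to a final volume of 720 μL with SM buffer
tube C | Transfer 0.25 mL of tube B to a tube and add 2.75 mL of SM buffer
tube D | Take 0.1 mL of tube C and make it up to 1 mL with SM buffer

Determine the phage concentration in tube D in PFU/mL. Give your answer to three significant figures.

Step 1: 100 μL + 200 μL = 300 μL total → factor 300/100 = 3
Step 2: 60 μL brought to 720 μL → factor 720/60 = 12
Step 3: 0.25 mL + 2.75 mL = 3 mL total → factor 3/0.25 = 12
Step 4: 0.1 mL brought to 1 mL → factor 1/0.1 = 10
Overall dilution factor = 3 × 12 × 12 × 10 = 4320
Final = 5.00 × 10^8 PFU/mL / 4320 = 1.16 × 10^5 PFU/mL

1.16 × 10^5 PFU/mL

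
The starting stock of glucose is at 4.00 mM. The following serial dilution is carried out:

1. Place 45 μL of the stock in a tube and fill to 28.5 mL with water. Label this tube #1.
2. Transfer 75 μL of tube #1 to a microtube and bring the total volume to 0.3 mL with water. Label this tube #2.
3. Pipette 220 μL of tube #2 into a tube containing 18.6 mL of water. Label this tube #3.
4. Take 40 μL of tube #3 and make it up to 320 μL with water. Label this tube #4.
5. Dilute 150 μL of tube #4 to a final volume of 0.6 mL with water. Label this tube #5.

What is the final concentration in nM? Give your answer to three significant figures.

Step 1: 45 μL brought to 28.5 mL → factor 28500/45 = 633.33
Step 2: 75 μL brought to 0.3 mL → factor 300/75 = 4
Step 3: 220 μL + 18.6 mL = 18820 μL total → factor 18820/220 = 85.545
Step 4: 40 μL brought to 320 μL → factor 320/40 = 8
Step 5: 150 μL brought to 0.6 mL → factor 600/150 = 4
Overall dilution factor = 633.33 × 4 × 85.545 × 8 × 4 = 6.9349 × 10^6
Final = 4.00 mM / 6.9349 × 10^6 = 5.768 × 10^-7 mM = 0.577 nM

0.577 nM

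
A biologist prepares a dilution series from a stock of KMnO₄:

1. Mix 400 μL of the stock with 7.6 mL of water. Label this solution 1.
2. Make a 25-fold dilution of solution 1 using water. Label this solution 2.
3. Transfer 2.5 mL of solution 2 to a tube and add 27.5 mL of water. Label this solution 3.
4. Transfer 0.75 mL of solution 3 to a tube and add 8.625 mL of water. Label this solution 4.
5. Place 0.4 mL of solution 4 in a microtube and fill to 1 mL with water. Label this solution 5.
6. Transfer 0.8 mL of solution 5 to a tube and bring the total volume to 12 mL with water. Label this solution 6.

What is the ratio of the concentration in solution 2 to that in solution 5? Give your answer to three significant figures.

Step 1: 400 μL + 7.6 mL = 8000 μL total → factor 8000/400 = 20
Step 2: 25-fold → factor 25
Step 3: 2.5 mL + 27.5 mL = 30 mL total → factor 30/2.5 = 12
Step 4: 0.75 mL + 8.625 mL = 9.375 mL total → factor 9.375/0.75 = 12.5
Step 5: 0.4 mL brought to 1 mL → factor 1/0.4 = 2.5
Dilution factor to solution 2 = 500; to solution 5 = 1.875 × 10^5
[solution 2]/[solution 5] = (factor to solution 5)/(factor to solution 2) = 1.875 × 10^5/500 = 375

375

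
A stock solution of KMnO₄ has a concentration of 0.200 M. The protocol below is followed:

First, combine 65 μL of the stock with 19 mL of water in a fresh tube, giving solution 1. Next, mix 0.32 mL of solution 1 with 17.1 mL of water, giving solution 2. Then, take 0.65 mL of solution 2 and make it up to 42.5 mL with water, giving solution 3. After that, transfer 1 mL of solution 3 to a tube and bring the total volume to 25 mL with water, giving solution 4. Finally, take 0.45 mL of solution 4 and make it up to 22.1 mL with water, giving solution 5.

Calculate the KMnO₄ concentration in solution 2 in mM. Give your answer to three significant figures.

Step 1: 65 μL + 19 mL = 19065 μL total → factor 19065/65 = 293.31
Step 2: 0.32 mL + 17.1 mL = 17.42 mL total → factor 17.42/0.32 = 54.438
Dilution factor through solution 2 = 293.31 × 54.438 = 15967
[solution 2] = 0.200 M / 15967 = 1.253 × 10^-5 M = 0.0125 mM

0.0125 mM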